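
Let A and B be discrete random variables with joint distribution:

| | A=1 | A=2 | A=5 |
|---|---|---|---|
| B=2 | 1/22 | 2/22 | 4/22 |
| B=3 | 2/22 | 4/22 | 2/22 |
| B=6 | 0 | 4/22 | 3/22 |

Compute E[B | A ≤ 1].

P(A ≤ 1) = 3/22.
Σ B·P over the event = 2·(1/22) + 3·(2/22) = 4/11.
E[B | A ≤ 1] = (4/11) / (3/22) = 8/3.

8/3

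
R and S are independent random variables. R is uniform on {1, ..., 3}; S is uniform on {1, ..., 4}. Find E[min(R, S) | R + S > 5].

Outcomes with R + S > 5: (2,4), (3,3), (3,4), each with probability 1/12.
E[min(R, S) | R + S > 5] = (2 + 3 + 3) / 3 = 8/3.

8/3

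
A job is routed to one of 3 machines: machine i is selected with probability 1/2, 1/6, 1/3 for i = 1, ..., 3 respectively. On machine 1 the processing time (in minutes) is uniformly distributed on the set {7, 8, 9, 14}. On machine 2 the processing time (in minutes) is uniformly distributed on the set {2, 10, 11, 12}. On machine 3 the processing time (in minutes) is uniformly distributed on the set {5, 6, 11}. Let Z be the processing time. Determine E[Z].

E[Z | machine 1] = (7+8+9+14)/4 = 19/2.
E[Z | machine 2] = (2+10+11+12)/4 = 35/4.
E[Z | machine 3] = (5+6+11)/3 = 22/3.
By the law of total expectation,
E[Z] = (1/2)·(19/2) + (1/6)·(35/4) + (1/3)·(22/3) = 623/72.

623/72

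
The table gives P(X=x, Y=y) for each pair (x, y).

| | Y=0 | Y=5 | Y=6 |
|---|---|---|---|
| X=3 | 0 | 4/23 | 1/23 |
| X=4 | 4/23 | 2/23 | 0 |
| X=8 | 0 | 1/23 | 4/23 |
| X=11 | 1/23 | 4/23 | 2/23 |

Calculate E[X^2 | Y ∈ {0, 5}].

P(Y ∈ {0, 5}) = 16/23.
Σ X^2·P over the event = 9·(4/23) + 16·(4/23) + 16·(2/23) + 64·(1/23) + 121·(1/23) + 121·(4/23) = 801/23.
E[X^2 | Y ∈ {0, 5}] = (801/23) / (16/23) = 801/16.

801/16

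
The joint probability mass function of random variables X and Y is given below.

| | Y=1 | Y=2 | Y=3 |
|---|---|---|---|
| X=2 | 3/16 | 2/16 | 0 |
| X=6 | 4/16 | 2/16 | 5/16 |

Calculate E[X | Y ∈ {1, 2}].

P(Y ∈ {1, 2}) = 11/16.
Σ X·P over the event = 2·(3/16) + 2·(2/16) + 6·(4/16) + 6·(2/16) = 23/8.
E[X | Y ∈ {1, 2}] = (23/8) / (11/16) = 46/11.

46/11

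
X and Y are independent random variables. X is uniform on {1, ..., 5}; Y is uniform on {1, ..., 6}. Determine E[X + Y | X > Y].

Outcomes with X > Y: (2,1), (3,1), (3,2), (4,1), (4,2), (4,3), (5,1), (5,2), (5,3), (5,4), each with probability 1/30.
E[X + Y | X > Y] = (3 + 4 + 5 + 5 + 6 + 7 + 6 + 7 + 8 + 9) / 10 = 6.

6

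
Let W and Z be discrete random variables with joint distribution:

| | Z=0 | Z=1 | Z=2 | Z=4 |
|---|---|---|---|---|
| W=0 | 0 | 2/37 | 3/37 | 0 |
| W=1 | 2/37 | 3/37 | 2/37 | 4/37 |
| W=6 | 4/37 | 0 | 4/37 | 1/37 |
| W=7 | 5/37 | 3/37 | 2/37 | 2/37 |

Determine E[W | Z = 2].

40/11

P(Z = 2) = 11/37.
Summing W·P(W=x,Z=y) over the conditioning event gives 40/37.
E[W | Z = 2] = (40/37) / (11/37) = 40/11.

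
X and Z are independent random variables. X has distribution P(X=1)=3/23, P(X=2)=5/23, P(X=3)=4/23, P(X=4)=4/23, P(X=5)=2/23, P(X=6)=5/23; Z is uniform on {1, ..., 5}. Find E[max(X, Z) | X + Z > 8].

P(X + Z > 8) = 1/5.
Summing max(X,Z)·P(x,y) over outcomes with X + Z > 8 gives 26/23.
E[max(X, Z) | X + Z > 8] = (26/23) / (1/5) = 130/23.

130/23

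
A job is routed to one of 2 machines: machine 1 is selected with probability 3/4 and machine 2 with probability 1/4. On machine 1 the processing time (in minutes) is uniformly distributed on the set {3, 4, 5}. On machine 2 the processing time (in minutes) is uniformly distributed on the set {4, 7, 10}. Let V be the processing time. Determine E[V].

19/4

E[V | machine 1] = (3+4+5)/3 = 4.
E[V | machine 2] = (4+7+10)/3 = 7.
By the law of total expectation,
E[V] = (3/4)·(4) + (1/4)·(7) = 19/4.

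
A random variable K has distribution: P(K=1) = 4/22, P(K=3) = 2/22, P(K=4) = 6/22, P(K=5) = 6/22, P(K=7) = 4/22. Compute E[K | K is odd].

17/4

P(K is odd) = 8/11.
Σ over the event: 1·2/11 + 3·1/11 + 5·3/11 + 7·2/11 = 34/11.
E[K | K is odd] = (34/11) / (8/11) = 17/4.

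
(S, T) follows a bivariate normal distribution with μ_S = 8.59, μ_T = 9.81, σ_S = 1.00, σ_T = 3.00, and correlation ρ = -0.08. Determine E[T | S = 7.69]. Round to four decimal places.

The regression of T on S has slope ρ·σ_T/σ_S and passes through (μ_S, μ_T).
E[T | S=7.69] = 9.81 + (-0.08)·(3.00/1.00)·(7.69 − (8.59)) = 9.81 + (-0.24)·(-0.9) = 10.0260.

10.0260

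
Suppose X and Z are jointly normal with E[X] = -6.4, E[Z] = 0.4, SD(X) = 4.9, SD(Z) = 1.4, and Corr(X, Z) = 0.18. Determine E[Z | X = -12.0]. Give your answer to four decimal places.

0.1120

For a bivariate normal, E[Z | X=x] = μ_Z + ρ·(σ_Z/σ_X)·(x − μ_X).
E[Z | X=-12.0] = 0.4 + (0.18)·(1.4/4.9)·(-12.0 − (-6.4)) = 0.4 + (0.051429)·(-5.6) = 0.1120.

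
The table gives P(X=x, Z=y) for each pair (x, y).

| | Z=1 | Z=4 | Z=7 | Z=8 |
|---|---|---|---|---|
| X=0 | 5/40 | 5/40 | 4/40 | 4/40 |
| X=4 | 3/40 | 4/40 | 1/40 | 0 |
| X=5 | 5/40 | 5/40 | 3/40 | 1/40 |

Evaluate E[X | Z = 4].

P(Z = 4) = 7/20.
Σ X·P over the event = 0·(5/40) + 4·(4/40) + 5·(5/40) = 41/40.
E[X | Z = 4] = (41/40) / (7/20) = 41/14.

41/14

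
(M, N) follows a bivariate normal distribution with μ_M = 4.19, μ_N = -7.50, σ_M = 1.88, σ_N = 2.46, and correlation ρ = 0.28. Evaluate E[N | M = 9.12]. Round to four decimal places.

The regression of N on M has slope ρ·σ_N/σ_M and passes through (μ_M, μ_N).
E[N | M=9.12] = -7.50 + (0.28)·(2.46/1.88)·(9.12 − (4.19)) = -7.50 + (0.36638)·(4.93) = -5.6937.

-5.6937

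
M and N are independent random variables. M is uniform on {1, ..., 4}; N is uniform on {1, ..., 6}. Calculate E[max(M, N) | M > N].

Outcomes with M > N: (2,1), (3,1), (3,2), (4,1), (4,2), (4,3), each with probability 1/24.
E[max(M, N) | M > N] = (2 + 3 + 3 + 4 + 4 + 4) / 6 = 10/3.

10/3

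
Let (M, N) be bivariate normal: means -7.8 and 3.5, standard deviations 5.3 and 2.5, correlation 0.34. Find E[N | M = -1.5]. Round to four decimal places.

4.5104

The regression of N on M has slope ρ·σ_N/σ_M and passes through (μ_M, μ_N).
E[N | M=-1.5] = 3.5 + (0.34)·(2.5/5.3)·(-1.5 − (-7.8)) = 3.5 + (0.16038)·(6.3) = 4.5104.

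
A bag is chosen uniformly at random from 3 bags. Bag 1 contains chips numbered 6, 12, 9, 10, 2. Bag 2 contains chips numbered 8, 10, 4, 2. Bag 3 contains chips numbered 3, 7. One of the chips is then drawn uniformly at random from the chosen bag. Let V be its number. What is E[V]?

94/15

E[V | bag 1] = (6+12+9+10+2)/5 = 39/5.
E[V | bag 2] = (8+10+4+2)/4 = 6.
E[V | bag 3] = (3+7)/2 = 5.
E[V] = (1/3)·(39/5) + (1/3)·(6) + (1/3)·(5) = 94/15.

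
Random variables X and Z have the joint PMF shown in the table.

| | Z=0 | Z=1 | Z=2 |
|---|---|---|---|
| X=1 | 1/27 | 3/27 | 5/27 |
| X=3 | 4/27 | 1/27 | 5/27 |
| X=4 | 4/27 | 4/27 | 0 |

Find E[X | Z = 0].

29/9

P(Z = 0) = 1/3.
Σ X·P over the event = 1·(1/27) + 3·(4/27) + 4·(4/27) = 29/27.
E[X | Z = 0] = (29/27) / (1/3) = 29/9.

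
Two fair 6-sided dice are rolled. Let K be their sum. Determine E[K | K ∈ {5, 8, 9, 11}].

P(K ∈ {5, 8, 9, 11}) = 5/12.
Σ over the event: 5·1/9 + 8·5/36 + 9·1/9 + 11·1/18 = 59/18.
E[K | K ∈ {5, 8, 9, 11}] = (59/18) / (5/12) = 118/15.

118/15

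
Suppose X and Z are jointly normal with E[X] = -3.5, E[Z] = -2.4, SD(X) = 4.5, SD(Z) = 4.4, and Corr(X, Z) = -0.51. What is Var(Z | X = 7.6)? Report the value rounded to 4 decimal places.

Var(Z | X=x) = (1 − ρ²)·σ_Z².
Var(Z | X=7.6) = (4.4)²·(1 − (-0.51)²) = 19.36·0.7399 = 14.3245.

14.3245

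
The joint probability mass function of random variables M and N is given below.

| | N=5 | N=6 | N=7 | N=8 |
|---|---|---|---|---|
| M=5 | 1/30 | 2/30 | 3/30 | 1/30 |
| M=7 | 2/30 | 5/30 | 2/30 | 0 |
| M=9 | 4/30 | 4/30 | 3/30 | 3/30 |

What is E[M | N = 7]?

7

P(N = 7) = 4/15.
Σ M·P over the event = 5·(3/30) + 7·(2/30) + 9·(3/30) = 28/15.
E[M | N = 7] = (28/15) / (4/15) = 7.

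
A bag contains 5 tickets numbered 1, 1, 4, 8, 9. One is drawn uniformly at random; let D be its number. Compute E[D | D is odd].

11/3

P(D is odd) = 3/5.
Σ over the event: 1·2/5 + 9·1/5 = 11/5.
E[D | D is odd] = (11/5) / (3/5) = 11/3.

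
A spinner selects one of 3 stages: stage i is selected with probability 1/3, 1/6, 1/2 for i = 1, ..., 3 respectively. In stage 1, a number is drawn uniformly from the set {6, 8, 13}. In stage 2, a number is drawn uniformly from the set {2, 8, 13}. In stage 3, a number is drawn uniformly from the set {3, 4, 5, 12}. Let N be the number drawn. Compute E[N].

E[N | stage 1] = (6+8+13)/3 = 9.
E[N | stage 2] = (2+8+13)/3 = 23/3.
E[N | stage 3] = (3+4+5+12)/4 = 6.
E[N] = (1/3)·(9) + (1/6)·(23/3) + (1/2)·(6) = 131/18.

131/18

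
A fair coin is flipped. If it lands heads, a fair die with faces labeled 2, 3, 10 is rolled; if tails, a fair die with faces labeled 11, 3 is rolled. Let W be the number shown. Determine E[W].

E[W | heads] = (2+3+10)/3 = 5.
E[W | tails] = (11+3)/2 = 7.
E[W] = (1/2)·(5) + (1/2)·(7) = 6.

6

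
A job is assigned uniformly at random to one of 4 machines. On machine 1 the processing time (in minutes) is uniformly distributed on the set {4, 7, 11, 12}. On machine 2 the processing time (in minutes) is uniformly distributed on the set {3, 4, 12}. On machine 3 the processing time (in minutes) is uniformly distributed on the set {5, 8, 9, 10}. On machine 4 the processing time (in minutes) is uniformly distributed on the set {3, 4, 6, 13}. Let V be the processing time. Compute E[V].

22/3

E[V | machine 1] = (4+7+11+12)/4 = 17/2.
E[V | machine 2] = (3+4+12)/3 = 19/3.
E[V | machine 3] = (5+8+9+10)/4 = 8.
E[V | machine 4] = (3+4+6+13)/4 = 13/2.
E[V] = (1/4)·(17/2) + (1/4)·(19/3) + (1/4)·(8) + (1/4)·(13/2) = 22/3.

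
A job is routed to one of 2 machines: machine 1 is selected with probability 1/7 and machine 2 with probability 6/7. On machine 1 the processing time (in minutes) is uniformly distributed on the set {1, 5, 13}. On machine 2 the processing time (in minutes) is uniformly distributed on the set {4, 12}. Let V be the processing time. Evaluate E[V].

163/21

E[V | machine 1] = (1+5+13)/3 = 19/3.
E[V | machine 2] = (4+12)/2 = 8.
By the law of total expectation,
E[V] = (1/7)·(19/3) + (6/7)·(8) = 163/21.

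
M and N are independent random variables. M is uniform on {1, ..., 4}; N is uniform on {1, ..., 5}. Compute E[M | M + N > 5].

Outcomes with M + N > 5: (1,5), (2,4), (2,5), (3,3), (3,4), (3,5), (4,2), (4,3), (4,4), (4,5), each with probability 1/20.
E[M | M + N > 5] = (1 + 2 + 2 + 3 + 3 + 3 + 4 + 4 + 4 + 4) / 10 = 3.

3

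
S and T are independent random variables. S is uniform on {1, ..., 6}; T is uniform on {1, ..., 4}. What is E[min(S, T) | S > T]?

15/7

P(S > T) = 7/12.
Summing min(S,T)·P(x,y) over outcomes with S > T gives 5/4.
E[min(S, T) | S > T] = (5/4) / (7/12) = 15/7.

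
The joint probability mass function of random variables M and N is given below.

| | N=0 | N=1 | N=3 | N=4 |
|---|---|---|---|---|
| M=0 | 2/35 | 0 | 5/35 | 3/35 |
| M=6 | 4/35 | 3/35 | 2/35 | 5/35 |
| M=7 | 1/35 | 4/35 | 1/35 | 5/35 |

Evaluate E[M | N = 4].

P(N = 4) = 13/35.
Σ M·P over the event = 0·(3/35) + 6·(5/35) + 7·(5/35) = 13/7.
E[M | N = 4] = (13/7) / (13/35) = 5.

5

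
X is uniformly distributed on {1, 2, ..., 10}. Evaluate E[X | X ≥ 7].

Given X ≥ 7, X is equally likely to be any of {7, 8, 9, 10}.
E[X | X ≥ 7] = (7 + 8 + 9 + 10) / 4 = 17/2.

17/2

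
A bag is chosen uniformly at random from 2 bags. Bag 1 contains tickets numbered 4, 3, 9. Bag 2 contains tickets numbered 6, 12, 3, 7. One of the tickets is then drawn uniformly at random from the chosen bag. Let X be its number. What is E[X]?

E[X | bag 1] = (4+3+9)/3 = 16/3.
E[X | bag 2] = (6+12+3+7)/4 = 7.
By the law of total expectation,
E[X] = (1/2)·(16/3) + (1/2)·(7) = 37/6.

37/6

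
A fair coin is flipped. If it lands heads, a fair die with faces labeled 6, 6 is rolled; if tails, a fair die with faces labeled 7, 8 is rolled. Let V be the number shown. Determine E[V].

E[V | heads] = (6+6)/2 = 6.
E[V | tails] = (7+8)/2 = 15/2.
E[V] = (1/2)·(6) + (1/2)·(15/2) = 27/4.

27/4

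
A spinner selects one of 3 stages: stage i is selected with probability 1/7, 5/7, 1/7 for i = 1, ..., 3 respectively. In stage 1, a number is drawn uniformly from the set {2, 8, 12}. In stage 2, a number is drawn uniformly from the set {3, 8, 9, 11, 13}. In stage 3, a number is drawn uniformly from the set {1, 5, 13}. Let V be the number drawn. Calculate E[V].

173/21

E[V | stage 1] = (2+8+12)/3 = 22/3.
E[V | stage 2] = (3+8+9+11+13)/5 = 44/5.
E[V | stage 3] = (1+5+13)/3 = 19/3.
By the law of total expectation,
E[V] = (1/7)·(22/3) + (5/7)·(44/5) + (1/7)·(19/3) = 173/21.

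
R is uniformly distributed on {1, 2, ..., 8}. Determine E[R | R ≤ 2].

3/2

Given R ≤ 2, R is equally likely to be any of {1, 2}.
E[R | R ≤ 2] = (1 + 2) / 2 = 3/2.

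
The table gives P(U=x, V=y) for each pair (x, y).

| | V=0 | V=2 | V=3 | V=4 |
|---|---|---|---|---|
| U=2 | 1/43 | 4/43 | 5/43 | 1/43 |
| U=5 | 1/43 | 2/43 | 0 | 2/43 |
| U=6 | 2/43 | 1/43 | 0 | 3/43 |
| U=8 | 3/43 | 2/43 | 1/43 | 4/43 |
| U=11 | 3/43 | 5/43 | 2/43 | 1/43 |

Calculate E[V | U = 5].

12/5

P(U = 5) = 5/43.
Summing V·P(U=x,V=y) over the conditioning event gives 12/43.
E[V | U = 5] = (12/43) / (5/43) = 12/5.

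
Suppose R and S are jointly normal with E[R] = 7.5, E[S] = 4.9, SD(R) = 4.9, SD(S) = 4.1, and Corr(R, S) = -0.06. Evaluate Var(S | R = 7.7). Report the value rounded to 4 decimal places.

16.7495

Var(S | R=x) = (1 − ρ²)·σ_S².
Var(S | R=7.7) = (4.1)²·(1 − (-0.06)²) = 16.81·0.9964 = 16.7495.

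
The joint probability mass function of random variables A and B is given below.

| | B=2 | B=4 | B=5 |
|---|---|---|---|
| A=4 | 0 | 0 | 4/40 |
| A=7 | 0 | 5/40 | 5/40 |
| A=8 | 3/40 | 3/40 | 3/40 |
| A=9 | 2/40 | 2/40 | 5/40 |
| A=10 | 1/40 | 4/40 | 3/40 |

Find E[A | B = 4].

117/14

P(B = 4) = 7/20.
Σ A·P over the event = 7·(5/40) + 8·(3/40) + 9·(2/40) + 10·(4/40) = 117/40.
E[A | B = 4] = (117/40) / (7/20) = 117/14.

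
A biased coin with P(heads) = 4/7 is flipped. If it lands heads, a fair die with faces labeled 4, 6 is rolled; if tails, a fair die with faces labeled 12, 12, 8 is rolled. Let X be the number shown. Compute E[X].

E[X | heads] = (4+6)/2 = 5.
E[X | tails] = (12+12+8)/3 = 32/3.
By the law of total expectation,
E[X] = (4/7)·(5) + (3/7)·(32/3) = 52/7.

52/7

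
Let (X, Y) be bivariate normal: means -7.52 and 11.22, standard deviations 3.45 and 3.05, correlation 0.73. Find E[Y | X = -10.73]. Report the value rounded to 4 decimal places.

E[Y | X=x] = μ_Y + ρ(σ_Y/σ_X)(x − μ_X) for jointly normal variables.
E[Y | X=-10.73] = 11.22 + (0.73)·(3.05/3.45)·(-10.73 − (-7.52)) = 11.22 + (0.64536)·(-3.21) = 9.1484.

9.1484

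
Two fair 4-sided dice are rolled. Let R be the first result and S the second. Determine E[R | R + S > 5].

Outcomes with R + S > 5: (2,4), (3,3), (3,4), (4,2), (4,3), (4,4), each with probability 1/16.
E[R | R + S > 5] = (2 + 3 + 3 + 4 + 4 + 4) / 6 = 10/3.

10/3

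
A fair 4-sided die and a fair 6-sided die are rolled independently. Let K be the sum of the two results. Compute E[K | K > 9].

P(K > 9) = 1/24.
Σ over the event: 10·1/24 = 5/12.
E[K | K > 9] = (5/12) / (1/24) = 10.

10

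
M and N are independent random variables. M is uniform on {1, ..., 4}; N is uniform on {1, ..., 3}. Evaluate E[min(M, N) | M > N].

Outcomes with M > N: (2,1), (3,1), (3,2), (4,1), (4,2), (4,3), each with probability 1/12.
E[min(M, N) | M > N] = (1 + 1 + 2 + 1 + 2 + 3) / 6 = 5/3.

5/3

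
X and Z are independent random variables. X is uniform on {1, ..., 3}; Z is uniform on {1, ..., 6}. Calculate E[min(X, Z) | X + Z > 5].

Outcomes with X + Z > 5: (1,5), (1,6), (2,4), (2,5), (2,6), (3,3), (3,4), (3,5), (3,6), each with probability 1/18.
E[min(X, Z) | X + Z > 5] = (1 + 1 + 2 + 2 + 2 + 3 + 3 + 3 + 3) / 9 = 20/9.

20/9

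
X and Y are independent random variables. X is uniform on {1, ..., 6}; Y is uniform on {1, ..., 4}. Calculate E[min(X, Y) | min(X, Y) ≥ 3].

27/8

Outcomes with min(X, Y) ≥ 3: (3,3), (3,4), (4,3), (4,4), (5,3), (5,4), (6,3), (6,4), each with probability 1/24.
E[min(X, Y) | min(X, Y) ≥ 3] = (3 + 3 + 3 + 4 + 3 + 4 + 3 + 4) / 8 = 27/8.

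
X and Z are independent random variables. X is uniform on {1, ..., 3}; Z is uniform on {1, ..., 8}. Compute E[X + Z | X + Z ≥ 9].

Outcomes with X + Z ≥ 9: (1,8), (2,7), (2,8), (3,6), (3,7), (3,8), each with probability 1/24.
E[X + Z | X + Z ≥ 9] = (9 + 9 + 10 + 9 + 10 + 11) / 6 = 29/3.

29/3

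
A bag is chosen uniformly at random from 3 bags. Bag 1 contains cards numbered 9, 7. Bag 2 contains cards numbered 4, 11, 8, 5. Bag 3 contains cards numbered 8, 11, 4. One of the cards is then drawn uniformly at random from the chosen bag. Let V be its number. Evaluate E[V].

68/9

E[V | bag 1] = (9+7)/2 = 8.
E[V | bag 2] = (4+11+8+5)/4 = 7.
E[V | bag 3] = (8+11+4)/3 = 23/3.
E[V] = (1/3)·(8) + (1/3)·(7) + (1/3)·(23/3) = 68/9.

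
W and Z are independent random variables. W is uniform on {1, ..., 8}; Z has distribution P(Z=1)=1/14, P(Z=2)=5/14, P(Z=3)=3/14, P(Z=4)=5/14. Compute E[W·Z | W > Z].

P(W > Z) = 9/14.
Summing WZ·P(x,y) over outcomes with W > Z gives 165/16.
E[W·Z | W > Z] = (165/16) / (9/14) = 385/24.

385/24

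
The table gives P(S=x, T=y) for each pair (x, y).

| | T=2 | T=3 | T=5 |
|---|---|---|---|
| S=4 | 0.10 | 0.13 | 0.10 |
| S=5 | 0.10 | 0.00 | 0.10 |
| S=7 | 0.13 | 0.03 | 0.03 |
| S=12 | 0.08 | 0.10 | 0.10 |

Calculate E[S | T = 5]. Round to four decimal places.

7.0000

P(T = 5) = 0.33.
Σ S·P over the event = 4·(0.10) + 5·(0.10) + 7·(0.03) + 12·(0.10) = 2.31.
E[S | T = 5] = (2.31) / (0.33) = 7.0000.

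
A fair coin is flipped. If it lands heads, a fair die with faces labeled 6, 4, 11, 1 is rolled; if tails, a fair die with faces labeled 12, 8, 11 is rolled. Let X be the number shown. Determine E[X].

95/12

E[X | heads] = (6+4+11+1)/4 = 11/2.
E[X | tails] = (12+8+11)/3 = 31/3.
E[X] = (1/2)·(11/2) + (1/2)·(31/3) = 95/12.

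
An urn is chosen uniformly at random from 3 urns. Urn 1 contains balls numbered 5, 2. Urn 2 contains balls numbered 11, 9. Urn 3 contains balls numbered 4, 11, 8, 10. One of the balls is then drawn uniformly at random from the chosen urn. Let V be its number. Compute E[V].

E[V | urn 1] = (5+2)/2 = 7/2.
E[V | urn 2] = (11+9)/2 = 10.
E[V | urn 3] = (4+11+8+10)/4 = 33/4.
By the law of total expectation,
E[V] = (1/3)·(7/2) + (1/3)·(10) + (1/3)·(33/4) = 29/4.

29/4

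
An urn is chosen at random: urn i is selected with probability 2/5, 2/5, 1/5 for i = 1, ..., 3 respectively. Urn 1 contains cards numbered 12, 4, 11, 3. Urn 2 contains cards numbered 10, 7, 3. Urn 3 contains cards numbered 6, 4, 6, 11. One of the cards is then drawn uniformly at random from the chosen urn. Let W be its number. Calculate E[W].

421/60

E[W | urn 1] = (12+4+11+3)/4 = 15/2.
E[W | urn 2] = (10+7+3)/3 = 20/3.
E[W | urn 3] = (6+4+6+11)/4 = 27/4.
By the law of total expectation,
E[W] = (2/5)·(15/2) + (2/5)·(20/3) + (1/5)·(27/4) = 421/60.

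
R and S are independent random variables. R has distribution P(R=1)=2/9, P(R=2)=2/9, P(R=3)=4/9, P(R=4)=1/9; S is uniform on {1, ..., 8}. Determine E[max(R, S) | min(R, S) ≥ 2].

36/7

P(min(R, S) ≥ 2) = 49/72.
Summing max(R,S)·P(x,y) over outcomes with min(R, S) ≥ 2 gives 7/2.
E[max(R, S) | min(R, S) ≥ 2] = (7/2) / (49/72) = 36/7.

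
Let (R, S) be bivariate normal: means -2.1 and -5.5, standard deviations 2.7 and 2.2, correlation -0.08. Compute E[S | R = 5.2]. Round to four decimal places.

E[S | R=x] = μ_S + ρ(σ_S/σ_R)(x − μ_R) for jointly normal variables.
E[S | R=5.2] = -5.5 + (-0.08)·(2.2/2.7)·(5.2 − (-2.1)) = -5.5 + (-0.065185)·(7.3) = -5.9759.

-5.9759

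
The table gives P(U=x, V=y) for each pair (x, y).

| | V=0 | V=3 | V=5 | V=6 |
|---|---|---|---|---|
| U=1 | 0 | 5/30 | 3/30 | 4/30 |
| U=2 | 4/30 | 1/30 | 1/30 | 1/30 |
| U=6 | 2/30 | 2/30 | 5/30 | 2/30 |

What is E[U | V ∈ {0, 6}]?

P(V ∈ {0, 6}) = 13/30.
Σ U·P over the event = 1·(4/30) + 2·(4/30) + 2·(1/30) + 6·(2/30) + 6·(2/30) = 19/15.
E[U | V ∈ {0, 6}] = (19/15) / (13/30) = 38/13.

38/13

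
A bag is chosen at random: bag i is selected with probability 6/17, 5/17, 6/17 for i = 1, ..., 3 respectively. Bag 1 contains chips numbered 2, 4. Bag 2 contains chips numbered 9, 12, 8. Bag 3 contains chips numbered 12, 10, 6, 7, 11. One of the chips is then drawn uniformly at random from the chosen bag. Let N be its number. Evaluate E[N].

1823/255

E[N | bag 1] = (2+4)/2 = 3.
E[N | bag 2] = (9+12+8)/3 = 29/3.
E[N | bag 3] = (12+10+6+7+11)/5 = 46/5.
E[N] = (6/17)·(3) + (5/17)·(29/3) + (6/17)·(46/5) = 1823/255.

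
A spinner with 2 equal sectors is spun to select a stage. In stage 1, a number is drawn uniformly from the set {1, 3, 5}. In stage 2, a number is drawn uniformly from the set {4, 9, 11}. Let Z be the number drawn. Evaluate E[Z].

11/2

E[Z | stage 1] = (1+3+5)/3 = 3.
E[Z | stage 2] = (4+9+11)/3 = 8.
By the law of total expectation,
E[Z] = (1/2)·(3) + (1/2)·(8) = 11/2.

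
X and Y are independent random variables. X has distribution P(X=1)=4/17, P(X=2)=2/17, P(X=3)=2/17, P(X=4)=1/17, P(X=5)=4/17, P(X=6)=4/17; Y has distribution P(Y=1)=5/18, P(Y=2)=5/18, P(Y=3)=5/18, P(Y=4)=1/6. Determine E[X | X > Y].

P(X > Y) = 21/34.
Summing X·P(x,y) over outcomes with X > Y gives 466/153.
E[X | X > Y] = (466/153) / (21/34) = 932/189.

932/189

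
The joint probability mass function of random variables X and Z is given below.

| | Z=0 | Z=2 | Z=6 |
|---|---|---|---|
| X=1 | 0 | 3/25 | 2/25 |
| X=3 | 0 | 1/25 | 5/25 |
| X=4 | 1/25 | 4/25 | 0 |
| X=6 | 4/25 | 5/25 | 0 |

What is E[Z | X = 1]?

P(X = 1) = 1/5.
Σ Z·P over the event = 2·(3/25) + 6·(2/25) = 18/25.
E[Z | X = 1] = (18/25) / (1/5) = 18/5.

18/5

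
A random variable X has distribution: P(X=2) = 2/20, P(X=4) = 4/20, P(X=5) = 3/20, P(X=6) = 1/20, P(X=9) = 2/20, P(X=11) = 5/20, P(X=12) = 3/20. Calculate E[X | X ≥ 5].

P(X ≥ 5) = 7/10.
Σ over the event: 5·3/20 + 6·1/20 + 9·1/10 + 11·1/4 + 12·3/20 = 13/2.
E[X | X ≥ 5] = (13/2) / (7/10) = 65/7.

65/7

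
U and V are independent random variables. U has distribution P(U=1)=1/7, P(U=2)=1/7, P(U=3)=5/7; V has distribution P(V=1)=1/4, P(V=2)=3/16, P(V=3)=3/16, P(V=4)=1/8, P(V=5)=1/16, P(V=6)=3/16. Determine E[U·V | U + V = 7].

P(U + V = 7) = 1/8.
Summing UV·P(x,y) over outcomes with U + V = 7 gives 37/28.
E[U·V | U + V = 7] = (37/28) / (1/8) = 74/7.

74/7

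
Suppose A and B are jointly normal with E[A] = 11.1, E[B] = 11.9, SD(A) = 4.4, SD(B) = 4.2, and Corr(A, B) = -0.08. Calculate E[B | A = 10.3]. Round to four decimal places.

For a bivariate normal, E[B | A=x] = μ_B + ρ·(σ_B/σ_A)·(x − μ_A).
E[B | A=10.3] = 11.9 + (-0.08)·(4.2/4.4)·(10.3 − (11.1)) = 11.9 + (-0.076364)·(-0.8) = 11.9611.

11.9611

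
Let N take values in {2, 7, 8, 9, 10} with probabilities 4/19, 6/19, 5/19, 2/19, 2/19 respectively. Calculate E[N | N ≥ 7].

P(N ≥ 7) = 15/19.
Σ over the event: 7·6/19 + 8·5/19 + 9·2/19 + 10·2/19 = 120/19.
E[N | N ≥ 7] = (120/19) / (15/19) = 8.

8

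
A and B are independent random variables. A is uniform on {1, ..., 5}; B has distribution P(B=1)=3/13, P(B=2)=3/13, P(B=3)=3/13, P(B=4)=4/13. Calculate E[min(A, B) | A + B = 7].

P(A + B = 7) = 2/13.
Summing min(A,B)·P(x,y) over outcomes with A + B = 7 gives 27/65.
E[min(A, B) | A + B = 7] = (27/65) / (2/13) = 27/10.

27/10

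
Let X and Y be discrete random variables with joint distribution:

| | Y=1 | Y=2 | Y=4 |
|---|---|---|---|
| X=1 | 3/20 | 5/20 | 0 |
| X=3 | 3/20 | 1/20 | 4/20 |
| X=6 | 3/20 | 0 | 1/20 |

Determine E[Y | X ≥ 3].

P(X ≥ 3) = 3/5.
Σ Y·P over the event = 1·(3/20) + 2·(1/20) + 4·(4/20) + 1·(3/20) + 4·(1/20) = 7/5.
E[Y | X ≥ 3] = (7/5) / (3/5) = 7/3.

7/3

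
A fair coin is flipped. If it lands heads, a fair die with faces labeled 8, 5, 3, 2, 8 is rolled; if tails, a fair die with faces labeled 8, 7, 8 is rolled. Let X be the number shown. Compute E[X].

E[X | heads] = (8+5+3+2+8)/5 = 26/5.
E[X | tails] = (8+7+8)/3 = 23/3.
E[X] = (1/2)·(26/5) + (1/2)·(23/3) = 193/30.

193/30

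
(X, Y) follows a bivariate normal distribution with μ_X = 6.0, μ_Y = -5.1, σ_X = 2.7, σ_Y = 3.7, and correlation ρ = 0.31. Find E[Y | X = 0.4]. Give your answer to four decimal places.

-7.4790

The regression of Y on X has slope ρ·σ_Y/σ_X and passes through (μ_X, μ_Y).
E[Y | X=0.4] = -5.1 + (0.31)·(3.7/2.7)·(0.4 − (6.0)) = -5.1 + (0.424815)·(-5.6) = -7.4790.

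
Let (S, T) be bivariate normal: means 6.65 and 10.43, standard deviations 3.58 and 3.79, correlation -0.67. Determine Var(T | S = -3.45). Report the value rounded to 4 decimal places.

7.9161

For a bivariate normal, Var(T | S=x) = σ_T²(1 − ρ²).
Var(T | S=-3.45) = (3.79)²·(1 − (-0.67)²) = 14.3641·0.5511 = 7.9161.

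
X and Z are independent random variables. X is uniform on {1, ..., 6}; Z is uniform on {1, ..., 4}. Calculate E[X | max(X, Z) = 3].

Outcomes with max(X, Z) = 3: (1,3), (2,3), (3,1), (3,2), (3,3), each with probability 1/24.
E[X | max(X, Z) = 3] = (1 + 2 + 3 + 3 + 3) / 5 = 12/5.

12/5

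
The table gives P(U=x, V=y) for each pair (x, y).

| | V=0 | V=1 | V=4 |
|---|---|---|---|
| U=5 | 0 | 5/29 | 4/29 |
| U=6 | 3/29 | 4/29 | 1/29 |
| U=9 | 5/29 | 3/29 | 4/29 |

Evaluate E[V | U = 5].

P(U = 5) = 9/29.
Σ V·P over the event = 1·(5/29) + 4·(4/29) = 21/29.
E[V | U = 5] = (21/29) / (9/29) = 7/3.

7/3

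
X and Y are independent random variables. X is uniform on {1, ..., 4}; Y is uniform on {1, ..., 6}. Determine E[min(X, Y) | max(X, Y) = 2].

4/3

Outcomes with max(X, Y) = 2: (1,2), (2,1), (2,2), each with probability 1/24.
E[min(X, Y) | max(X, Y) = 2] = (1 + 1 + 2) / 3 = 4/3.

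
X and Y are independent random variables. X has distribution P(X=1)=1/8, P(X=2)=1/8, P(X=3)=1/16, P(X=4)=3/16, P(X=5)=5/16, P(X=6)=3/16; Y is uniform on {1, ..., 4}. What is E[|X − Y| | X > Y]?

P(X > Y) = 45/64.
Summing |X−Y|·P(x,y) over outcomes with X > Y gives 115/64.
E[|X − Y| | X > Y] = (115/64) / (45/64) = 23/9.

23/9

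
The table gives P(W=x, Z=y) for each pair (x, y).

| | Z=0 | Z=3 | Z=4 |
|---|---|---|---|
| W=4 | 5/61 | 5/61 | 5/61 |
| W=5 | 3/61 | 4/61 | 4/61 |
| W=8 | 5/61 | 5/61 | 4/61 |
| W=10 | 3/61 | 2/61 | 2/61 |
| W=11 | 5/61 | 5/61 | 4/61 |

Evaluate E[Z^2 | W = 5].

100/11

P(W = 5) = 11/61.
Σ Z^2·P over the event = 0·(3/61) + 9·(4/61) + 16·(4/61) = 100/61.
E[Z^2 | W = 5] = (100/61) / (11/61) = 100/11.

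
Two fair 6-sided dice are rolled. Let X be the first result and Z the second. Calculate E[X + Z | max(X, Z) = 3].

P(max(X, Z) = 3) = 5/36.
Summing (X+Z)·P(x,y) over outcomes with max(X, Z) = 3 gives 2/3.
E[X + Z | max(X, Z) = 3] = (2/3) / (5/36) = 24/5.

24/5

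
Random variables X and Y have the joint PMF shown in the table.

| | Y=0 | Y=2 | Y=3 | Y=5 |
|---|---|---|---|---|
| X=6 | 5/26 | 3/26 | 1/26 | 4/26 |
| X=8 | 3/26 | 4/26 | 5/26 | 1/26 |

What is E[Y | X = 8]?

P(X = 8) = 1/2.
Σ Y·P over the event = 0·(3/26) + 2·(4/26) + 3·(5/26) + 5·(1/26) = 14/13.
E[Y | X = 8] = (14/13) / (1/2) = 28/13.

28/13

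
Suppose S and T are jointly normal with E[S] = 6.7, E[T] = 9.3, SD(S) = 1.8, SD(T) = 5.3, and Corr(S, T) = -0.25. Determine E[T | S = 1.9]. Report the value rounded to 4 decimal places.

E[T | S=x] = μ_T + ρ(σ_T/σ_S)(x − μ_S) for jointly normal variables.
E[T | S=1.9] = 9.3 + (-0.25)·(5.3/1.8)·(1.9 − (6.7)) = 9.3 + (-0.73611)·(-4.8) = 12.8333.

12.8333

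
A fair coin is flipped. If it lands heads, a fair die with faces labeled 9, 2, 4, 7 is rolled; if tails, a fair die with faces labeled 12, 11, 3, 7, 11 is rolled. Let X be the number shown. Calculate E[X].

E[X | heads] = (9+2+4+7)/4 = 11/2.
E[X | tails] = (12+11+3+7+11)/5 = 44/5.
By the law of total expectation,
E[X] = (1/2)·(11/2) + (1/2)·(44/5) = 143/20.

143/20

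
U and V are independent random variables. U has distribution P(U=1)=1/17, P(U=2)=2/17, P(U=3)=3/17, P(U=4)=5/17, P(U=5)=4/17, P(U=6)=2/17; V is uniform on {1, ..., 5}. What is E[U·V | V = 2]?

132/17

P(V = 2) = 1/5.
Summing UV·P(x,y) over outcomes with V = 2 gives 132/85.
E[U·V | V = 2] = (132/85) / (1/5) = 132/17.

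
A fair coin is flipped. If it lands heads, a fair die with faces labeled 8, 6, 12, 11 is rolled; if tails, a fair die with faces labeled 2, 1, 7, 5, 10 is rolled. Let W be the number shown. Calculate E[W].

57/8

E[W | heads] = (8+6+12+11)/4 = 37/4.
E[W | tails] = (2+1+7+5+10)/5 = 5.
E[W] = (1/2)·(37/4) + (1/2)·(5) = 57/8.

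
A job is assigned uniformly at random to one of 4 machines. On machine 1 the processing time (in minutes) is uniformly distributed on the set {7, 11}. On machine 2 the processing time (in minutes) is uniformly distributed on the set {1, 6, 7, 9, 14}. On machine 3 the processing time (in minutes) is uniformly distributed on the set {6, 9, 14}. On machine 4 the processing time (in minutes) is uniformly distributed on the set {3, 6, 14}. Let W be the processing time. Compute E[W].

253/30

E[W | machine 1] = (7+11)/2 = 9.
E[W | machine 2] = (1+6+7+9+14)/5 = 37/5.
E[W | machine 3] = (6+9+14)/3 = 29/3.
E[W | machine 4] = (3+6+14)/3 = 23/3.
E[W] = (1/4)·(9) + (1/4)·(37/5) + (1/4)·(29/3) + (1/4)·(23/3) = 253/30.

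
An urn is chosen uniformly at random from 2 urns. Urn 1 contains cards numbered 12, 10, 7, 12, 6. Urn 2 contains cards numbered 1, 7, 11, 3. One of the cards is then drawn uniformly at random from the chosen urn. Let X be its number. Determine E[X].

149/20

E[X | urn 1] = (12+10+7+12+6)/5 = 47/5.
E[X | urn 2] = (1+7+11+3)/4 = 11/2.
By the law of total expectation,
E[X] = (1/2)·(47/5) + (1/2)·(11/2) = 149/20.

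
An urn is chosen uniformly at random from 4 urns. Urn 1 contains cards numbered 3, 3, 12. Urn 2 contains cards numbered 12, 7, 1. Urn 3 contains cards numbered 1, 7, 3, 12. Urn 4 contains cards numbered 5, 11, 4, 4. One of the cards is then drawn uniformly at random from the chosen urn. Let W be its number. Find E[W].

E[W | urn 1] = (3+3+12)/3 = 6.
E[W | urn 2] = (12+7+1)/3 = 20/3.
E[W | urn 3] = (1+7+3+12)/4 = 23/4.
E[W | urn 4] = (5+11+4+4)/4 = 6.
By the law of total expectation,
E[W] = (1/4)·(6) + (1/4)·(20/3) + (1/4)·(23/4) + (1/4)·(6) = 293/48.

293/48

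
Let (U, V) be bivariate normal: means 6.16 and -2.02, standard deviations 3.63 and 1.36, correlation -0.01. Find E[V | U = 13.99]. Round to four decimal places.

The regression of V on U has slope ρ·σ_V/σ_U and passes through (μ_U, μ_V).
E[V | U=13.99] = -2.02 + (-0.01)·(1.36/3.63)·(13.99 − (6.16)) = -2.02 + (-0.0037466)·(7.83) = -2.0493.

-2.0493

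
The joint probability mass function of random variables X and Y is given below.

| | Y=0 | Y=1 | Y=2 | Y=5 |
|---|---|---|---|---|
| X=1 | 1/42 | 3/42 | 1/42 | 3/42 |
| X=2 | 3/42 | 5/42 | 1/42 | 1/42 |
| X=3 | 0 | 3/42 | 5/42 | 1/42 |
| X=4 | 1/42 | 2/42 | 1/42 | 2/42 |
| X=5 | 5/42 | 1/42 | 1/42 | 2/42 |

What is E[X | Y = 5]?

P(Y = 5) = 3/14.
Σ X·P over the event = 1·(3/42) + 2·(1/42) + 3·(1/42) + 4·(2/42) + 5·(2/42) = 13/21.
E[X | Y = 5] = (13/21) / (3/14) = 26/9.

26/9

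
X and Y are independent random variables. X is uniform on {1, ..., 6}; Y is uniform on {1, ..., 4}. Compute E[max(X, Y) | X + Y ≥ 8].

16/3

Outcomes with X + Y ≥ 8: (4,4), (5,3), (5,4), (6,2), (6,3), (6,4), each with probability 1/24.
E[max(X, Y) | X + Y ≥ 8] = (4 + 5 + 5 + 6 + 6 + 6) / 6 = 16/3.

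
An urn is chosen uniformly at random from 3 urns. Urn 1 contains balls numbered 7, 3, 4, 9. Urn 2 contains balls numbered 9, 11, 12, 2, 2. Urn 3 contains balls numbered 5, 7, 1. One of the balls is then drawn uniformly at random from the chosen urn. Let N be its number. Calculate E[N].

1037/180

E[N | urn 1] = (7+3+4+9)/4 = 23/4.
E[N | urn 2] = (9+11+12+2+2)/5 = 36/5.
E[N | urn 3] = (5+7+1)/3 = 13/3.
E[N] = (1/3)·(23/4) + (1/3)·(36/5) + (1/3)·(13/3) = 1037/180.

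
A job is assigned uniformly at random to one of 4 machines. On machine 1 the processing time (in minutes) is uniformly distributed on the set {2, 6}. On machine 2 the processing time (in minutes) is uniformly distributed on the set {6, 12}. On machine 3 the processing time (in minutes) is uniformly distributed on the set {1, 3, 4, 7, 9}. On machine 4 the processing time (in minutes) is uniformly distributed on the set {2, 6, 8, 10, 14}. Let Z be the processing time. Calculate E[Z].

E[Z | machine 1] = (2+6)/2 = 4.
E[Z | machine 2] = (6+12)/2 = 9.
E[Z | machine 3] = (1+3+4+7+9)/5 = 24/5.
E[Z | machine 4] = (2+6+8+10+14)/5 = 8.
E[Z] = (1/4)·(4) + (1/4)·(9) + (1/4)·(24/5) + (1/4)·(8) = 129/20.

129/20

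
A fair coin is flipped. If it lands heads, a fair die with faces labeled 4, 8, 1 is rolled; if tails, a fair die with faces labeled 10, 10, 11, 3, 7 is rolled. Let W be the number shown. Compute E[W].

94/15

E[W | heads] = (4+8+1)/3 = 13/3.
E[W | tails] = (10+10+11+3+7)/5 = 41/5.
E[W] = (1/2)·(13/3) + (1/2)·(41/5) = 94/15.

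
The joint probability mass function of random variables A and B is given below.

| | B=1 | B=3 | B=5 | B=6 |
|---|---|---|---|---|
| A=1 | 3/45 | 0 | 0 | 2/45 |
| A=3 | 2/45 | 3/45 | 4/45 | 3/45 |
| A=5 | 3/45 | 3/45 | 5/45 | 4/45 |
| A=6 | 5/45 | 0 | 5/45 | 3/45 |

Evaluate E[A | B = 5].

67/14

P(B = 5) = 14/45.
Σ A·P over the event = 3·(4/45) + 5·(5/45) + 6·(5/45) = 67/45.
E[A | B = 5] = (67/45) / (14/45) = 67/14.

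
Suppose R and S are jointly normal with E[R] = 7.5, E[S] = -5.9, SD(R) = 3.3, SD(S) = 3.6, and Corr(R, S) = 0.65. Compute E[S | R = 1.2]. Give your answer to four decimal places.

The regression of S on R has slope ρ·σ_S/σ_R and passes through (μ_R, μ_S).
E[S | R=1.2] = -5.9 + (0.65)·(3.6/3.3)·(1.2 − (7.5)) = -5.9 + (0.70909)·(-6.3) = -10.3673.

-10.3673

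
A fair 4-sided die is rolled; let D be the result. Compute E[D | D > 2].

7/2

Given D > 2, D is equally likely to be any of {3, 4}.
E[D | D > 2] = (3 + 4) / 2 = 7/2.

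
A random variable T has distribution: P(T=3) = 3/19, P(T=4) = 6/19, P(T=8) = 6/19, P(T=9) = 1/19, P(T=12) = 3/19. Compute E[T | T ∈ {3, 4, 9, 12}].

6

P(T ∈ {3, 4, 9, 12}) = 13/19.
Σ over the event: 3·3/19 + 4·6/19 + 9·1/19 + 12·3/19 = 78/19.
E[T | T ∈ {3, 4, 9, 12}] = (78/19) / (13/19) = 6.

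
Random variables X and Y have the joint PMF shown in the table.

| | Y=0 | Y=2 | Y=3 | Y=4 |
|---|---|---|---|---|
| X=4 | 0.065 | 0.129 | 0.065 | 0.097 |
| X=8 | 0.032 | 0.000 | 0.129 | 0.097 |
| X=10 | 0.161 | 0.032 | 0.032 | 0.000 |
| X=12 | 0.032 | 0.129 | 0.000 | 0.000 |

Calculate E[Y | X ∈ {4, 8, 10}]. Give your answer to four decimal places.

2.1168

P(X ∈ {4, 8, 10}) = 0.839.
Summing Y·P(X=x,Y=y) over the conditioning event gives 1.776.
E[Y | X ∈ {4, 8, 10}] = (1.776) / (0.839) = 2.1168.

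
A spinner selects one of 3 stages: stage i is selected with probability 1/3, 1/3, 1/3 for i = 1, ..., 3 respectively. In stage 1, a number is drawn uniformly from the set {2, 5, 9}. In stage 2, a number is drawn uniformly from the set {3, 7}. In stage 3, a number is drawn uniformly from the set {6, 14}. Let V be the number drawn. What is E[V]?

E[V | stage 1] = (2+5+9)/3 = 16/3.
E[V | stage 2] = (3+7)/2 = 5.
E[V | stage 3] = (6+14)/2 = 10.
E[V] = (1/3)·(16/3) + (1/3)·(5) + (1/3)·(10) = 61/9.

61/9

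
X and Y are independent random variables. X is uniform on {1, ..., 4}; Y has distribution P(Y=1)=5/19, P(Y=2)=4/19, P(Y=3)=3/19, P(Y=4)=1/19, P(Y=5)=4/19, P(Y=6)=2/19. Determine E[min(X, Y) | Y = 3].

9/4

P(Y = 3) = 3/19.
Summing min(X,Y)·P(x,y) over outcomes with Y = 3 gives 27/76.
E[min(X, Y) | Y = 3] = (27/76) / (3/19) = 9/4.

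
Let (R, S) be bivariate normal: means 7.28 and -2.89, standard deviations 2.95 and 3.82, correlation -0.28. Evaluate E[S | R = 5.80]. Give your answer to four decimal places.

E[S | R=x] = μ_S + ρ(σ_S/σ_R)(x − μ_R) for jointly normal variables.
E[S | R=5.80] = -2.89 + (-0.28)·(3.82/2.95)·(5.80 − (7.28)) = -2.89 + (-0.36258)·(-1.48) = -2.3534.

-2.3534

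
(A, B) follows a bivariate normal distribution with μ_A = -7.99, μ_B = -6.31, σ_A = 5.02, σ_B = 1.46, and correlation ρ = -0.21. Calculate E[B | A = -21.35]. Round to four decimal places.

The regression of B on A has slope ρ·σ_B/σ_A and passes through (μ_A, μ_B).
E[B | A=-21.35] = -6.31 + (-0.21)·(1.46/5.02)·(-21.35 − (-7.99)) = -6.31 + (-0.061076)·(-13.36) = -5.4940.

-5.4940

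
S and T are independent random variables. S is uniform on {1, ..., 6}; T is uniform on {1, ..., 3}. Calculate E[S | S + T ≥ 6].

44/9

Outcomes with S + T ≥ 6: (3,3), (4,2), (4,3), (5,1), (5,2), (5,3), (6,1), (6,2), (6,3), each with probability 1/18.
E[S | S + T ≥ 6] = (3 + 4 + 4 + 5 + 5 + 5 + 6 + 6 + 6) / 9 = 44/9.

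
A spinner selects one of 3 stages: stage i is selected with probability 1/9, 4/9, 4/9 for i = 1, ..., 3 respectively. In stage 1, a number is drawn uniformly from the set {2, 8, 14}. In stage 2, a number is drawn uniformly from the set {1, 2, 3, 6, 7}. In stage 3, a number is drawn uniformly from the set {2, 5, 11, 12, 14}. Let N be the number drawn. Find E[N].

292/45

E[N | stage 1] = (2+8+14)/3 = 8.
E[N | stage 2] = (1+2+3+6+7)/5 = 19/5.
E[N | stage 3] = (2+5+11+12+14)/5 = 44/5.
By the law of total expectation,
E[N] = (1/9)·(8) + (4/9)·(19/5) + (4/9)·(44/5) = 292/45.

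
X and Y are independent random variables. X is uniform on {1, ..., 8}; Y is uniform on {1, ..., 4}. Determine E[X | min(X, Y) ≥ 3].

11/2

P(min(X, Y) ≥ 3) = 3/8.
Summing X·P(x,y) over outcomes with min(X, Y) ≥ 3 gives 33/16.
E[X | min(X, Y) ≥ 3] = (33/16) / (3/8) = 11/2.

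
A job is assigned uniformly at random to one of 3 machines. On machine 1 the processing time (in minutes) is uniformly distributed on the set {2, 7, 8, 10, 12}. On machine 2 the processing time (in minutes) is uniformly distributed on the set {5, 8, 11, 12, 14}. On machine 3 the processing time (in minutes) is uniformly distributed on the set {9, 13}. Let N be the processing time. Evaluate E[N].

48/5

E[N | machine 1] = (2+7+8+10+12)/5 = 39/5.
E[N | machine 2] = (5+8+11+12+14)/5 = 10.
E[N | machine 3] = (9+13)/2 = 11.
By the law of total expectation,
E[N] = (1/3)·(39/5) + (1/3)·(10) + (1/3)·(11) = 48/5.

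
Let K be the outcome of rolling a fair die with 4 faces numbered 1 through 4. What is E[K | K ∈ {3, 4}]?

7/2

P(K ∈ {3, 4}) = 1/2.
Σ over the event: 3·1/4 + 4·1/4 = 7/4.
E[K | K ∈ {3, 4}] = (7/4) / (1/2) = 7/2.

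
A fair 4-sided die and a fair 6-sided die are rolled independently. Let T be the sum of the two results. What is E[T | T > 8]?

P(T > 8) = 1/8.
Σ over the event: 9·1/12 + 10·1/24 = 7/6.
E[T | T > 8] = (7/6) / (1/8) = 28/3.

28/3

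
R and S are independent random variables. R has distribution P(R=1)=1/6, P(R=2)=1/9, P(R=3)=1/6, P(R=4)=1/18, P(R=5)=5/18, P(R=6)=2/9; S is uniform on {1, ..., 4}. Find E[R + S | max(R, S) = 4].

P(max(R, S) = 4) = 1/6.
Summing (R+S)·P(x,y) over outcomes with max(R, S) = 4 gives 37/36.
E[R + S | max(R, S) = 4] = (37/36) / (1/6) = 37/6.

37/6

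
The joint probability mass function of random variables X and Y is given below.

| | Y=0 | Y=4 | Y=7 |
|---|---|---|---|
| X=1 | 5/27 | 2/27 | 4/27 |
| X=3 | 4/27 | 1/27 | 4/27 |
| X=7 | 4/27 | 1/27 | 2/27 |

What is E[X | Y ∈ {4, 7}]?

3

P(Y ∈ {4, 7}) = 14/27.
Σ X·P over the event = 1·(2/27) + 1·(4/27) + 3·(1/27) + 3·(4/27) + 7·(1/27) + 7·(2/27) = 14/9.
E[X | Y ∈ {4, 7}] = (14/9) / (14/27) = 3.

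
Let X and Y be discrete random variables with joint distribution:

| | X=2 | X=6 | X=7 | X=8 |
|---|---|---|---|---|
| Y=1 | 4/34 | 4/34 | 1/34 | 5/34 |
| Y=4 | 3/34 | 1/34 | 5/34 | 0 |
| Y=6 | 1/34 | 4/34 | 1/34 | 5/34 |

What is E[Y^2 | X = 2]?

P(X = 2) = 4/17.
Σ Y^2·P over the event = 1·(4/34) + 16·(3/34) + 36·(1/34) = 44/17.
E[Y^2 | X = 2] = (44/17) / (4/17) = 11.

11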